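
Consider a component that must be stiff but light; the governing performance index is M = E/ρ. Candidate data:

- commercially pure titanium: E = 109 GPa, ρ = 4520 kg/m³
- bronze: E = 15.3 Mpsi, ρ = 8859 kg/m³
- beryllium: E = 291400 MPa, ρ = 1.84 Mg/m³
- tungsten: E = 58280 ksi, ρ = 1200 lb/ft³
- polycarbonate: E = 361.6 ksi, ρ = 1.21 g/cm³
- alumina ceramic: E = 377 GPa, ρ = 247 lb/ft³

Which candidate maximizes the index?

beryllium

Normalizing units and computing the index:
  commercially pure titanium: E = 109.0 GPa, ρ = 4520 kg/m³
  bronze: E = 105.5 GPa, ρ = 8859 kg/m³
  beryllium: E = 291.4 GPa, ρ = 1840 kg/m³
  tungsten: E = 401.8 GPa, ρ = 19220 kg/m³
  polycarbonate: E = 2.493 GPa, ρ = 1210 kg/m³
  alumina ceramic: E = 377.0 GPa, ρ = 3957 kg/m³
  beryllium: M = 158 MN·m/kg
  alumina ceramic: M = 95.3 MN·m/kg
  commercially pure titanium: M = 24.1 MN·m/kg
  tungsten: M = 20.9 MN·m/kg
  bronze: M = 11.9 MN·m/kg
  polycarbonate: M = 2.06 MN·m/kg
Beryllium ranks first.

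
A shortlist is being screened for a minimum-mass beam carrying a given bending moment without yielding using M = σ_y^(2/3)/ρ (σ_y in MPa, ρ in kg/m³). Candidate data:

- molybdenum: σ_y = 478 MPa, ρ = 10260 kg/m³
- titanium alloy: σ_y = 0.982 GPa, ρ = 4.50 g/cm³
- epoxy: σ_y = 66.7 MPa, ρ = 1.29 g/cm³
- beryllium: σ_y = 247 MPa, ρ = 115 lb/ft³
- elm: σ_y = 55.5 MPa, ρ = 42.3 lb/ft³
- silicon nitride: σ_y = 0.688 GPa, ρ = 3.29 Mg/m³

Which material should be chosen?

silicon nitride

Putting every candidate on a common basis:
  molybdenum: σ_y = 478.0 MPa, ρ = 10260 kg/m³
  titanium alloy: σ_y = 982.0 MPa, ρ = 4500 kg/m³
  epoxy: σ_y = 66.70 MPa, ρ = 1290 kg/m³
  beryllium: σ_y = 247.0 MPa, ρ = 1842 kg/m³
  elm: σ_y = 55.50 MPa, ρ = 677.6 kg/m³
  silicon nitride: σ_y = 688.0 MPa, ρ = 3290 kg/m³
  silicon nitride: M = 23.7×10⁻³
  titanium alloy: M = 22.0×10⁻³
  elm: M = 21.5×10⁻³
  beryllium: M = 21.4×10⁻³
  epoxy: M = 12.7×10⁻³
  molybdenum: M = 5.96×10⁻³
Silicon nitride has the largest M.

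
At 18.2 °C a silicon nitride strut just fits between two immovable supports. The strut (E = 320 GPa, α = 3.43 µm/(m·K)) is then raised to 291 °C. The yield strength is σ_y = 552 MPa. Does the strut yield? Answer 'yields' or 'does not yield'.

ΔT = 272.8 K. Constrained thermal stress σ = E·α·ΔT = 320.0×10³ MPa × 3.43×10⁻⁶ × 272.8 = 299 MPa (compressive).
Compare to σ_y = 552 MPa: σ < σ_y, so it does not yield.

does not yield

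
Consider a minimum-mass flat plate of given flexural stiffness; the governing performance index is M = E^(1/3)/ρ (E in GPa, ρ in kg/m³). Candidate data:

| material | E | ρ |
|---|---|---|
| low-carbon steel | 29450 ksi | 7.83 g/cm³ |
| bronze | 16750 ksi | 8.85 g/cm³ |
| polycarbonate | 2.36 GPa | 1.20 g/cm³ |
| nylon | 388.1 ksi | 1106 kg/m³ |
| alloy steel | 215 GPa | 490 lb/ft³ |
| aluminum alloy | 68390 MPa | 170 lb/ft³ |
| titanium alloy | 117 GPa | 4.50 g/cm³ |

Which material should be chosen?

In SI units:
  low-carbon steel: E = 203.1 GPa, ρ = 7830 kg/m³
  bronze: E = 115.5 GPa, ρ = 8850 kg/m³
  polycarbonate: E = 2.360 GPa, ρ = 1200 kg/m³
  nylon: E = 2.676 GPa, ρ = 1106 kg/m³
  alloy steel: E = 215.0 GPa, ρ = 7849 kg/m³
  aluminum alloy: E = 68.39 GPa, ρ = 2723 kg/m³
  titanium alloy: E = 117.0 GPa, ρ = 4500 kg/m³
  aluminum alloy: M = 1.50×10⁻³
  nylon: M = 1.26×10⁻³
  polycarbonate: M = 1.11×10⁻³
  titanium alloy: M = 1.09×10⁻³
  alloy steel: M = 0.763×10⁻³
  low-carbon steel: M = 0.751×10⁻³
  bronze: M = 0.550×10⁻³
The maximum is for aluminum alloy.

aluminum alloy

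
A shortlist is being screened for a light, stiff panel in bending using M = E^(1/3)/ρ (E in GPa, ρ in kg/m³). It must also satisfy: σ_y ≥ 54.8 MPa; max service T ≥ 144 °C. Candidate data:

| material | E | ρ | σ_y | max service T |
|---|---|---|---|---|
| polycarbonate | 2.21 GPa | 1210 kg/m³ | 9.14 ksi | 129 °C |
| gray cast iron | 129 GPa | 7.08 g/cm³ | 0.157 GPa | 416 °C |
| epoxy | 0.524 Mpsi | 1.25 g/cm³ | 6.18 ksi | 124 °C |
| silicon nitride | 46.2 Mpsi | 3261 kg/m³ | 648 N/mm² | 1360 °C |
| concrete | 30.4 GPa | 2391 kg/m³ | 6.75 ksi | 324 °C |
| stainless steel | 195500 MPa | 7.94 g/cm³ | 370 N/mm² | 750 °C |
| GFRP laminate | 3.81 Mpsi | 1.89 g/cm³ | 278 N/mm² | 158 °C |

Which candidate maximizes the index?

Screen on constraints: σ_y ≥ 54.8 MPa; max service T ≥ 144 °C. Survivors: gray cast iron, silicon nitride, stainless steel, GFRP laminate.
Normalizing units and computing the index:
  gray cast iron: E = 129.0 GPa, ρ = 7080 kg/m³
  silicon nitride: E = 318.5 GPa, ρ = 3261 kg/m³
  stainless steel: E = 195.5 GPa, ρ = 7940 kg/m³
  GFRP laminate: E = 26.27 GPa, ρ = 1890 kg/m³
  silicon nitride: M = 2.09×10⁻³
  GFRP laminate: M = 1.57×10⁻³
  stainless steel: M = 0.731×10⁻³
  gray cast iron: M = 0.714×10⁻³
Silicon nitride ranks first.

silicon nitride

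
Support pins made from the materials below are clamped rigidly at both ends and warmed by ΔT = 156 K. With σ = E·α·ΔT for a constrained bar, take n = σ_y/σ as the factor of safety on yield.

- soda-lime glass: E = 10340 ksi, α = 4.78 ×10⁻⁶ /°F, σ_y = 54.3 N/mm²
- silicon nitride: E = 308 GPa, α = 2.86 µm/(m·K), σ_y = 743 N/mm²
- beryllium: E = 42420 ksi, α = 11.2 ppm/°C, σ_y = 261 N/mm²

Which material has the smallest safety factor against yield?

beryllium

In consistent units (E in GPa, α in ×10⁻⁶/K, σ_y in MPa):
  soda-lime glass: E = 71.29, α = 8.60, σ_y = 54.30 → σ = 95.7 MPa, n = 0.567
  silicon nitride: E = 308.0, α = 2.86, σ_y = 743.0 → σ = 137 MPa, n = 5.41
  beryllium: E = 292.5, α = 11.2, σ_y = 261.0 → σ = 511 MPa, n = 0.511
Beryllium has the lowest safety factor, n = 0.511.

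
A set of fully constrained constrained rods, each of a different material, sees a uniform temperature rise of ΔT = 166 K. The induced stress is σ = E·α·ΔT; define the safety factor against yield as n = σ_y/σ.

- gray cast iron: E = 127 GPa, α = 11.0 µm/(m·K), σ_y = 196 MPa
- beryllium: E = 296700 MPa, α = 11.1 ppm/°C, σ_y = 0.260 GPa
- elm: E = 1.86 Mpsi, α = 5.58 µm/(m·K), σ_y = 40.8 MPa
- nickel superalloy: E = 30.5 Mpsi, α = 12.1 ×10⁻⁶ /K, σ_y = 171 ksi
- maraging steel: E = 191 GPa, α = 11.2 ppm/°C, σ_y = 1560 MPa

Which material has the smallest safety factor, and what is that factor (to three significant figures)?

In consistent units (E in GPa, α in ×10⁻⁶/K, σ_y in MPa):
  gray cast iron: E = 127.0, α = 11.0, σ_y = 196.0 → σ = 232 MPa, n = 0.845
  beryllium: E = 296.7, α = 11.1, σ_y = 260.0 → σ = 547 MPa, n = 0.476
  elm: E = 12.82, α = 5.58, σ_y = 40.80 → σ = 11.9 MPa, n = 3.43
  nickel superalloy: E = 210.3, α = 12.1, σ_y = 1179 → σ = 422 MPa, n = 2.79
  maraging steel: E = 191.0, α = 11.2, σ_y = 1560 → σ = 355 MPa, n = 4.39
Beryllium has the lowest safety factor, n = 0.476.

beryllium, n = 0.476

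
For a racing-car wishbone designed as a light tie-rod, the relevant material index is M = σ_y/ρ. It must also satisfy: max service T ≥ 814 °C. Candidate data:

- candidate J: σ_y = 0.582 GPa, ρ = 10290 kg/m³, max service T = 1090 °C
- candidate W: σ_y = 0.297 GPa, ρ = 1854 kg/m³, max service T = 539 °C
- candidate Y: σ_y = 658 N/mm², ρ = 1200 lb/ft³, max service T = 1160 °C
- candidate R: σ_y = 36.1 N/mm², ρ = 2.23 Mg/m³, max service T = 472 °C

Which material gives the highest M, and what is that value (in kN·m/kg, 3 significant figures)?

candidate J, M = 56.6 kN·m/kg

Screen on constraints: max service T ≥ 814 °C. Survivors: candidate J, candidate Y.
Normalizing units and computing the index:
  candidate J: σ_y = 582.0 MPa, ρ = 10290 kg/m³
  candidate Y: σ_y = 658.0 MPa, ρ = 19220 kg/m³
  candidate J: M = 56.6 kN·m/kg
  candidate Y: M = 34.2 kN·m/kg
Candidate J ranks first.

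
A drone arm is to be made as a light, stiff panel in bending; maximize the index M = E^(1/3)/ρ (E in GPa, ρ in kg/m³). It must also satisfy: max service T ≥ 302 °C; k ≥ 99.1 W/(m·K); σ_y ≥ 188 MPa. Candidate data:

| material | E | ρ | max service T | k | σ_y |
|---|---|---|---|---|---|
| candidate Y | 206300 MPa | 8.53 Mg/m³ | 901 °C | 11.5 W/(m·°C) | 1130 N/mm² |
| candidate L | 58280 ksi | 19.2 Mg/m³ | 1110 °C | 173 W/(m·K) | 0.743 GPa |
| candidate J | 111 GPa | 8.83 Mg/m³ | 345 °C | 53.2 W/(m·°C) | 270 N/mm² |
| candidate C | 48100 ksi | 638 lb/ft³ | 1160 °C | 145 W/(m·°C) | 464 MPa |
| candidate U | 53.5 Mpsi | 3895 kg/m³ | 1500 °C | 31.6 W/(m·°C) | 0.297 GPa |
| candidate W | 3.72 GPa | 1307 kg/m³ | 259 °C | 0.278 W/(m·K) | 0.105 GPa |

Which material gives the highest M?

Screen on constraints: max service T ≥ 302 °C; k ≥ 99.1 W/(m·K); σ_y ≥ 188 MPa. Survivors: candidate L, candidate C.
After converting to SI:
  candidate L: E = 401.8 GPa, ρ = 19200 kg/m³
  candidate C: E = 331.6 GPa, ρ = 10220 kg/m³
  candidate C: M = 0.677×10⁻³
  candidate L: M = 0.384×10⁻³
Highest index: candidate C.

candidate C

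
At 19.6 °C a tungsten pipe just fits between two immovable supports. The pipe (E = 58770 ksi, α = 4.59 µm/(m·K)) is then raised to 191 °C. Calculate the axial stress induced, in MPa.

E = 58770 ksi = 405.2 GPa.
ΔT = 171.4 K. Constrained thermal stress σ = E·α·ΔT = 405.2×10³ MPa × 4.59×10⁻⁶ × 171.4 = 319 MPa (compressive).

319 MPa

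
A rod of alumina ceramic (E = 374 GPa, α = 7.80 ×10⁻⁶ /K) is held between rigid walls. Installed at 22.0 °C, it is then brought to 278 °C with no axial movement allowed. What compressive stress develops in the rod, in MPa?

ΔT = 256.0 K. Constrained thermal stress σ = E·α·ΔT = 374.0×10³ MPa × 7.80×10⁻⁶ × 256.0 = 747 MPa (compressive).

747 MPa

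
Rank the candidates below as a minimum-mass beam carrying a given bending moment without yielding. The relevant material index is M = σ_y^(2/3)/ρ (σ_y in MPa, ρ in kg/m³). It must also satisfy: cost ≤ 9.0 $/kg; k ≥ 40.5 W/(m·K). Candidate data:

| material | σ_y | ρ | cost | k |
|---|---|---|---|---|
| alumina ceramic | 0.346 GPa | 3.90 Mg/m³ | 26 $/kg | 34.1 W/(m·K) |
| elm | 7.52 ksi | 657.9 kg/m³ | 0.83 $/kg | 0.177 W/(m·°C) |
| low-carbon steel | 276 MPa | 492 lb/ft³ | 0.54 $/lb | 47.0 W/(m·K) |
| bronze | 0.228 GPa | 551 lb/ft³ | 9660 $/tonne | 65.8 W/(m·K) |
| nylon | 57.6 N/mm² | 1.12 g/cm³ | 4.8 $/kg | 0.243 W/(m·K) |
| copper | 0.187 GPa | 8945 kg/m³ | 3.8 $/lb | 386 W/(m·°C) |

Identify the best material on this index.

low-carbon steel

Screen on constraints: cost ≤ 9.0 $/kg; k ≥ 40.5 W/(m·K). Survivors: low-carbon steel, copper.
Normalizing units and computing the index:
  low-carbon steel: σ_y = 276.0 MPa, ρ = 7881 kg/m³
  copper: σ_y = 187.0 MPa, ρ = 8945 kg/m³
  low-carbon steel: M = 5.38×10⁻³
  copper: M = 3.66×10⁻³
Low-carbon steel has the largest M.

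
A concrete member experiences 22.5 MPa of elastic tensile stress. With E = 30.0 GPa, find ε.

ε = σ/E = 22.5 / 30000 = 7.50×10⁻⁴.

7.50×10⁻⁴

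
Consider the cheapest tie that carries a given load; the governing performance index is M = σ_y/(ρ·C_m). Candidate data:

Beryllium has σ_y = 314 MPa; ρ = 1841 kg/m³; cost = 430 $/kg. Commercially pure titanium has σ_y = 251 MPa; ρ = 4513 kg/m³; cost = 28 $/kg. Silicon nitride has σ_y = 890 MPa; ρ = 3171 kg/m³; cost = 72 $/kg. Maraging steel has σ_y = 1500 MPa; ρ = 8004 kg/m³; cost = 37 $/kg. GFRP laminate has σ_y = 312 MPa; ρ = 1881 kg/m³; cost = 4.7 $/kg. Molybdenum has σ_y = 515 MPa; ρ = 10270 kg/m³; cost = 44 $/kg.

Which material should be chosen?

Computing M directly (units already consistent):
  GFRP laminate: M = 35.3 kN·m per $
  maraging steel: M = 5.07 kN·m per $
  silicon nitride: M = 3.90 kN·m per $
  commercially pure titanium: M = 1.99 kN·m per $
  molybdenum: M = 1.14 kN·m per $
  beryllium: M = 0.397 kN·m per $
GFRP laminate has the largest M.

GFRP laminate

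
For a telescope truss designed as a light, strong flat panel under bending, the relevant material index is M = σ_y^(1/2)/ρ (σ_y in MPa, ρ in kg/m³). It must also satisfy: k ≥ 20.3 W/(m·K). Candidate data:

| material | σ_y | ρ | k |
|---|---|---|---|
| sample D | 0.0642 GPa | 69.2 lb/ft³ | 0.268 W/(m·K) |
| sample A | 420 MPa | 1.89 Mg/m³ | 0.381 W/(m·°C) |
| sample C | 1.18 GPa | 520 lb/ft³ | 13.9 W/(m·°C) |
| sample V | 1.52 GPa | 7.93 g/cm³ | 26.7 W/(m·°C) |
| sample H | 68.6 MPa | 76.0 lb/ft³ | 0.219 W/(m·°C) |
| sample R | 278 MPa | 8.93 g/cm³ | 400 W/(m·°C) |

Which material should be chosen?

sample V

Screen on constraints: k ≥ 20.3 W/(m·K). Survivors: sample V, sample R.
Convert each candidate to consistent units, then evaluate M:
  sample V: σ_y = 1520 MPa, ρ = 7930 kg/m³
  sample R: σ_y = 278.0 MPa, ρ = 8930 kg/m³
  sample V: M = 4.92×10⁻³
  sample R: M = 1.87×10⁻³
Highest index: sample V.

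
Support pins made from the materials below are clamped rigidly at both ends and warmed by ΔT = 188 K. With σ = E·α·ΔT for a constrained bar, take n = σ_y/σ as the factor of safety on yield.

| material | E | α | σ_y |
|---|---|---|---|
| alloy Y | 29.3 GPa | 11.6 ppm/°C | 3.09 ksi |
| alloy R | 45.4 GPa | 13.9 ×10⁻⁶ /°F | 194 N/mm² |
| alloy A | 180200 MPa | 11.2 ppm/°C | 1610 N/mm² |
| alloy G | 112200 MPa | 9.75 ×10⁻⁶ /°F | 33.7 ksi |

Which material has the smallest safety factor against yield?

With everything in SI (GPa, ×10⁻⁶/K, MPa):
  alloy Y: E = 29.30, α = 11.6, σ_y = 21.30 → σ = 63.9 MPa, n = 0.333
  alloy R: E = 45.40, α = 25.0, σ_y = 194.0 → σ = 214 MPa, n = 0.908
  alloy A: E = 180.2, α = 11.2, σ_y = 1610 → σ = 379 MPa, n = 4.24
  alloy G: E = 112.2, α = 17.6, σ_y = 232.4 → σ = 370 MPa, n = 0.628
Alloy Y has the lowest safety factor, n = 0.333.

alloy Y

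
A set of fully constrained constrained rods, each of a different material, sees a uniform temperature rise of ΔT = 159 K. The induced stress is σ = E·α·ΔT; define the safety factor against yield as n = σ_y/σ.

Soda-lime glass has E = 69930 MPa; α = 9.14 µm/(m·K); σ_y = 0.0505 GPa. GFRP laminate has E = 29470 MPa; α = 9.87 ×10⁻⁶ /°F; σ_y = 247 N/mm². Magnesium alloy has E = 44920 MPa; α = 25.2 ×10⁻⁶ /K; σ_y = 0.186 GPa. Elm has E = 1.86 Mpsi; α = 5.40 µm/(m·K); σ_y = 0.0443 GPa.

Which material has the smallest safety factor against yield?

Per material, after unit conversion:
  soda-lime glass: E = 69.93, α = 9.14, σ_y = 50.50 → σ = 102 MPa, n = 0.497
  GFRP laminate: E = 29.47, α = 17.8, σ_y = 247.0 → σ = 83.2 MPa, n = 2.97
  magnesium alloy: E = 44.92, α = 25.2, σ_y = 186.0 → σ = 180 MPa, n = 1.03
  elm: E = 12.82, α = 5.40, σ_y = 44.30 → σ = 11.0 MPa, n = 4.02
Soda-lime glass has the lowest safety factor, n = 0.497.

soda-lime glass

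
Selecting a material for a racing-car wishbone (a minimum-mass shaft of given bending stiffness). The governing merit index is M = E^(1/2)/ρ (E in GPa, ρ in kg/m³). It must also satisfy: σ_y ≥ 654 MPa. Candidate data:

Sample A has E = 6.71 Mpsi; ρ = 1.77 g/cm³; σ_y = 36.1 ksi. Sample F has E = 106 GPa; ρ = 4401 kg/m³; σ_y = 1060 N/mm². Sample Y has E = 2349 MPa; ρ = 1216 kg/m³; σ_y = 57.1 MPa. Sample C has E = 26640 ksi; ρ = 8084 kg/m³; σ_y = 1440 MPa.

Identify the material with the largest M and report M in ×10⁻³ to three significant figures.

Screen on constraints: σ_y ≥ 654 MPa. Survivors: sample F, sample C.
Putting every candidate on a common basis:
  sample F: E = 106.0 GPa, ρ = 4401 kg/m³
  sample C: E = 183.7 GPa, ρ = 8084 kg/m³
  sample F: M = 2.34×10⁻³
  sample C: M = 1.68×10⁻³
Highest index: sample F.

sample F, M = 2.34×10⁻³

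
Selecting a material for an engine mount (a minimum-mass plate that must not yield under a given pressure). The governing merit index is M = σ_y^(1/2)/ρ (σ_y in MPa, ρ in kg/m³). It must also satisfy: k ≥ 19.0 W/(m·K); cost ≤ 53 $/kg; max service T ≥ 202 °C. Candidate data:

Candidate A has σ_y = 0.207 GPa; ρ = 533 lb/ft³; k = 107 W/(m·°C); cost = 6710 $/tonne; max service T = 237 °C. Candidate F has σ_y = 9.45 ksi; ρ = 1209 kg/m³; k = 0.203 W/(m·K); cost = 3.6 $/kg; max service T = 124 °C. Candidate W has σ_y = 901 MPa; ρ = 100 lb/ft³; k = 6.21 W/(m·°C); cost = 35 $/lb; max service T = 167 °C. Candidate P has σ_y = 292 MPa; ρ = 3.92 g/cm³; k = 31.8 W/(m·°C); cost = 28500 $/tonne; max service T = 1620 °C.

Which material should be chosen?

Screen on constraints: k ≥ 19.0 W/(m·K); cost ≤ 53 $/kg; max service T ≥ 202 °C. Survivors: candidate A, candidate P.
In SI units:
  candidate A: σ_y = 207.0 MPa, ρ = 8538 kg/m³
  candidate P: σ_y = 292.0 MPa, ρ = 3920 kg/m³
  candidate P: M = 4.36×10⁻³
  candidate A: M = 1.69×10⁻³
The maximum is for candidate P.

candidate P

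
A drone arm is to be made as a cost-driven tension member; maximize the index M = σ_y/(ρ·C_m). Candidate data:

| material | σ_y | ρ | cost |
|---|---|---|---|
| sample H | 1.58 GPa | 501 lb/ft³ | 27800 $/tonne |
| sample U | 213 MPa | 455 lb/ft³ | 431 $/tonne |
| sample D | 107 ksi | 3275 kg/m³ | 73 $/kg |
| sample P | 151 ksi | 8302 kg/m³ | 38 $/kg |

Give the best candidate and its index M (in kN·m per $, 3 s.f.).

sample U, M = 67.8 kN·m per $

After converting to SI:
  sample H: σ_y = 1580 MPa, ρ = 8025 kg/m³, cost = 27.80 $/kg
  sample U: σ_y = 213.0 MPa, ρ = 7288 kg/m³, cost = 0.4310 $/kg
  sample D: σ_y = 737.7 MPa, ρ = 3275 kg/m³, cost = 73.00 $/kg
  sample P: σ_y = 1041 MPa, ρ = 8302 kg/m³, cost = 38.00 $/kg
  sample U: M = 67.8 kN·m per $
  sample H: M = 7.08 kN·m per $
  sample P: M = 3.30 kN·m per $
  sample D: M = 3.09 kN·m per $
Sample U has the largest M.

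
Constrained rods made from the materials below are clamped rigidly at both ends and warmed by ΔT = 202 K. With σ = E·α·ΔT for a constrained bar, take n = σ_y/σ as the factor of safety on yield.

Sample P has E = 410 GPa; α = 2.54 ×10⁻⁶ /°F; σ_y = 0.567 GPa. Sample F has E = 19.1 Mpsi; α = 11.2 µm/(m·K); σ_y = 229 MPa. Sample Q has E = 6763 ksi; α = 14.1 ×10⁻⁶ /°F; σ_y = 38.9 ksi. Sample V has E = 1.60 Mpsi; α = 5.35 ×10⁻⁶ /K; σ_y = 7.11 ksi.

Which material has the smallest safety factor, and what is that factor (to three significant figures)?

Per material, after unit conversion:
  sample P: E = 410.0, α = 4.57, σ_y = 567.0 → σ = 379 MPa, n = 1.50
  sample F: E = 131.7, α = 11.2, σ_y = 229.0 → σ = 298 MPa, n = 0.769
  sample Q: E = 46.63, α = 25.4, σ_y = 268.2 → σ = 239 MPa, n = 1.12
  sample V: E = 11.03, α = 5.35, σ_y = 49.02 → σ = 11.9 MPa, n = 4.11
The minimum is sample F at n = 0.769.

sample F, n = 0.769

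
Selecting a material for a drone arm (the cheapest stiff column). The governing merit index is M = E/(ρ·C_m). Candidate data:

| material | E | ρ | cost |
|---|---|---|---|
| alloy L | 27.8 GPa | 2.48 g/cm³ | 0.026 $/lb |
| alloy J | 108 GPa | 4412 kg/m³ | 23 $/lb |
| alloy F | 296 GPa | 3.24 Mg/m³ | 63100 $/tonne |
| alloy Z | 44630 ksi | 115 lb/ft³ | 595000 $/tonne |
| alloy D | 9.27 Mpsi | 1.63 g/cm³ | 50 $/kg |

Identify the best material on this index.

Putting every candidate on a common basis:
  alloy L: E = 27.80 GPa, ρ = 2480 kg/m³, cost = 0.05732 $/kg
  alloy J: E = 108.0 GPa, ρ = 4412 kg/m³, cost = 50.71 $/kg
  alloy F: E = 296.0 GPa, ρ = 3240 kg/m³, cost = 63.10 $/kg
  alloy Z: E = 307.7 GPa, ρ = 1842 kg/m³, cost = 595.0 $/kg
  alloy D: E = 63.91 GPa, ρ = 1630 kg/m³, cost = 50.00 $/kg
  alloy L: M = 196 MN·m per $
  alloy F: M = 1.45 MN·m per $
  alloy D: M = 0.784 MN·m per $
  alloy J: M = 0.483 MN·m per $
  alloy Z: M = 0.281 MN·m per $
Alloy L has the largest M.

alloy L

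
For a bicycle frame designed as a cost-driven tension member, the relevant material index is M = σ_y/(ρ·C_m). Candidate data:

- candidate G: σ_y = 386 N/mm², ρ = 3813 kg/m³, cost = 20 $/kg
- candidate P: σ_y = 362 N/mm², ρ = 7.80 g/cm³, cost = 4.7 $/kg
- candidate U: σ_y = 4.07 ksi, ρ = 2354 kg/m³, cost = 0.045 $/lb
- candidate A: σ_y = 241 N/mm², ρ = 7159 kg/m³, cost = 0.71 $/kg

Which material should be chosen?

candidate U

Putting every candidate on a common basis:
  candidate G: σ_y = 386.0 MPa, ρ = 3813 kg/m³, cost = 20.00 $/kg
  candidate P: σ_y = 362.0 MPa, ρ = 7800 kg/m³, cost = 4.700 $/kg
  candidate U: σ_y = 28.06 MPa, ρ = 2354 kg/m³, cost = 0.09921 $/kg
  candidate A: σ_y = 241.0 MPa, ρ = 7159 kg/m³, cost = 0.7100 $/kg
  candidate U: M = 120 kN·m per $
  candidate A: M = 47.4 kN·m per $
  candidate P: M = 9.87 kN·m per $
  candidate G: M = 5.06 kN·m per $
The maximum is for candidate U.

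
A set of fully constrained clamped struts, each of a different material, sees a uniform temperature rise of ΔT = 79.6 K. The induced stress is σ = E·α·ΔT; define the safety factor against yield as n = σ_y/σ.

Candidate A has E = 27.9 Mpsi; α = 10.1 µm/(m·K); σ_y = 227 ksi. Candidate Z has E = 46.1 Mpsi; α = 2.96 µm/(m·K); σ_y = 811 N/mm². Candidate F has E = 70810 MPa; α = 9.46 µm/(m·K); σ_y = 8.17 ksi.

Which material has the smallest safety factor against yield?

candidate F

In consistent units (E in GPa, α in ×10⁻⁶/K, σ_y in MPa):
  candidate A: E = 192.4, α = 10.1, σ_y = 1565 → σ = 155 MPa, n = 10.1
  candidate Z: E = 317.8, α = 2.96, σ_y = 811.0 → σ = 74.9 MPa, n = 10.8
  candidate F: E = 70.81, α = 9.46, σ_y = 56.33 → σ = 53.3 MPa, n = 1.06
Smallest n: candidate F with n = 1.06.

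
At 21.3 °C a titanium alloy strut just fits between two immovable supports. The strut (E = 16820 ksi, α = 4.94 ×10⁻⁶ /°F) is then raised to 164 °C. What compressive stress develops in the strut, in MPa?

147 MPa

E = 16820 ksi = 116.0 GPa.
α = 4.94×10⁻⁶/°F × 9/5 = 8.89×10⁻⁶/K.
ΔT = 142.7 K. Constrained thermal stress σ = E·α·ΔT = 116.0×10³ MPa × 8.89×10⁻⁶ × 142.7 = 147 MPa (compressive).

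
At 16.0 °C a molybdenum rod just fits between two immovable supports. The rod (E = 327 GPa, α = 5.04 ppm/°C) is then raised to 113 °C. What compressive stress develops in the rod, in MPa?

ΔT = 97.00 K. Constrained thermal stress σ = E·α·ΔT = 327.0×10³ MPa × 5.04×10⁻⁶ × 97.00 = 160 MPa (compressive).

160 MPa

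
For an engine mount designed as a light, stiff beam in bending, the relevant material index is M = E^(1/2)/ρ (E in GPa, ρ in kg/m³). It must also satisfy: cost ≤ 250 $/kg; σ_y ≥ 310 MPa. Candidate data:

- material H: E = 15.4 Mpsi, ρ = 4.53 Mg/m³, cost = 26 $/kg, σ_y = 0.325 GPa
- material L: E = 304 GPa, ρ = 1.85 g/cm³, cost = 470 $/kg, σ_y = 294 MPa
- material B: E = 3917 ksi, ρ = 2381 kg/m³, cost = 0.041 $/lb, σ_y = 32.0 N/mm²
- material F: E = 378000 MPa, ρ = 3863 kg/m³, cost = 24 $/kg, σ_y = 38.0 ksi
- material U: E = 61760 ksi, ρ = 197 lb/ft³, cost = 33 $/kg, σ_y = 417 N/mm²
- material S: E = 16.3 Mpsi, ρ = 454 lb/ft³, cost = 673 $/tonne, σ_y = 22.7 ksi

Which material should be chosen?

Screen on constraints: cost ≤ 250 $/kg; σ_y ≥ 310 MPa. Survivors: material H, material U.
In SI units:
  material H: E = 106.2 GPa, ρ = 4530 kg/m³
  material U: E = 425.8 GPa, ρ = 3156 kg/m³
  material U: M = 6.54×10⁻³
  material H: M = 2.27×10⁻³
Highest index: material U.

material U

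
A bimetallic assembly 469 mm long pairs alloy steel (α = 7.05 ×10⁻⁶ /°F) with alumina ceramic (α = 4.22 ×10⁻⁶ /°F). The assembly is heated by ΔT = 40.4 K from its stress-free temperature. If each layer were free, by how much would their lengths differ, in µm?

alloy steel: α = 7.05×10⁻⁶/°F × 9/5 = 12.7×10⁻⁶/K.
alumina ceramic: α = 4.22×10⁻⁶/°F × 9/5 = 7.60×10⁻⁶/K.
Δα = |12.7 − 7.60|×10⁻⁶/K = 5.09×10⁻⁶/K.
ΔL_mismatch = Δα·L·ΔT = 5.09×10⁻⁶ × 469.0 mm × 40.4 K = 96.5 µm.

96.5 µm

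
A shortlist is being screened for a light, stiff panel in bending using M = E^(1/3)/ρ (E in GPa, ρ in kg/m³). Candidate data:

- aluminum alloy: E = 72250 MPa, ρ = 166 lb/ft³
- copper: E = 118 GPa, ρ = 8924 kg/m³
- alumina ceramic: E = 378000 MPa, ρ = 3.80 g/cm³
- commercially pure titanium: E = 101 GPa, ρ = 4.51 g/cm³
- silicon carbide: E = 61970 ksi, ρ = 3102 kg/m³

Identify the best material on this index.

In SI units:
  aluminum alloy: E = 72.25 GPa, ρ = 2659 kg/m³
  copper: E = 118.0 GPa, ρ = 8924 kg/m³
  alumina ceramic: E = 378.0 GPa, ρ = 3800 kg/m³
  commercially pure titanium: E = 101.0 GPa, ρ = 4510 kg/m³
  silicon carbide: E = 427.3 GPa, ρ = 3102 kg/m³
  silicon carbide: M = 2.43×10⁻³
  alumina ceramic: M = 1.90×10⁻³
  aluminum alloy: M = 1.57×10⁻³
  commercially pure titanium: M = 1.03×10⁻³
  copper: M = 0.550×10⁻³
Highest index: silicon carbide.

silicon carbide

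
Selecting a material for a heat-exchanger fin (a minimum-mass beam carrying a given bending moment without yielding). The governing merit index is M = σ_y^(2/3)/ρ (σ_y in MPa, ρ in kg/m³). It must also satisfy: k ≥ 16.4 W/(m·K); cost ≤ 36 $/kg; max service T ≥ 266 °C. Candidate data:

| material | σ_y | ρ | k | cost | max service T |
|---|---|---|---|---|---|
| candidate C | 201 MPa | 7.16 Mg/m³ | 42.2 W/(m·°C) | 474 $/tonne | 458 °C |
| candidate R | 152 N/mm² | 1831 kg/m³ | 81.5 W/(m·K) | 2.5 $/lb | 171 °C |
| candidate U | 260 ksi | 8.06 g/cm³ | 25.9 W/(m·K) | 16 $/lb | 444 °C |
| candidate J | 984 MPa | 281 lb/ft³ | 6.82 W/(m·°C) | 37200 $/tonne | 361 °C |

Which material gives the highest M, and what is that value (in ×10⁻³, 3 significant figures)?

Screen on constraints: k ≥ 16.4 W/(m·K); cost ≤ 36 $/kg; max service T ≥ 266 °C. Survivors: candidate C, candidate U.
In SI units:
  candidate C: σ_y = 201.0 MPa, ρ = 7160 kg/m³
  candidate U: σ_y = 1793 MPa, ρ = 8060 kg/m³
  candidate U: M = 18.3×10⁻³
  candidate C: M = 4.79×10⁻³
Candidate U ranks first.

candidate U, M = 18.3×10⁻³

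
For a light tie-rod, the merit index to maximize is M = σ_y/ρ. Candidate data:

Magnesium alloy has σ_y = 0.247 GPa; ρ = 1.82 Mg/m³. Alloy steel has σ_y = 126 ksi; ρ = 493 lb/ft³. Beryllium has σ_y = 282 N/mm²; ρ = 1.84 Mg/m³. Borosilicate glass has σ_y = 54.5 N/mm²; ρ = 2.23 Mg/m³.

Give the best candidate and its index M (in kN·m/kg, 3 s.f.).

beryllium, M = 153 kN·m/kg

Convert each candidate to consistent units, then evaluate M:
  magnesium alloy: σ_y = 247.0 MPa, ρ = 1820 kg/m³
  alloy steel: σ_y = 868.7 MPa, ρ = 7897 kg/m³
  beryllium: σ_y = 282.0 MPa, ρ = 1840 kg/m³
  borosilicate glass: σ_y = 54.50 MPa, ρ = 2230 kg/m³
  beryllium: M = 153 kN·m/kg
  magnesium alloy: M = 136 kN·m/kg
  alloy steel: M = 110 kN·m/kg
  borosilicate glass: M = 24.4 kN·m/kg
The maximum is for beryllium.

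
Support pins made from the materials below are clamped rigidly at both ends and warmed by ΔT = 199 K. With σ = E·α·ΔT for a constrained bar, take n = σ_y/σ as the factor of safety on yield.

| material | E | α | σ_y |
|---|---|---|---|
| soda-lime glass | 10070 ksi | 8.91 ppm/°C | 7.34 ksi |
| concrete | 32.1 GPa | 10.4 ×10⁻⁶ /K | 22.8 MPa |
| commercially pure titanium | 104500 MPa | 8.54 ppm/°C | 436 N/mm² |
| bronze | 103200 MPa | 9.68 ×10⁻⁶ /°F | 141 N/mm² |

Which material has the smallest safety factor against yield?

Per material, after unit conversion:
  soda-lime glass: E = 69.43, α = 8.91, σ_y = 50.61 → σ = 123 MPa, n = 0.411
  concrete: E = 32.10, α = 10.4, σ_y = 22.80 → σ = 66.4 MPa, n = 0.343
  commercially pure titanium: E = 104.5, α = 8.54, σ_y = 436.0 → σ = 178 MPa, n = 2.46
  bronze: E = 103.2, α = 17.4, σ_y = 141.0 → σ = 358 MPa, n = 0.394
The minimum is concrete at n = 0.343.

concrete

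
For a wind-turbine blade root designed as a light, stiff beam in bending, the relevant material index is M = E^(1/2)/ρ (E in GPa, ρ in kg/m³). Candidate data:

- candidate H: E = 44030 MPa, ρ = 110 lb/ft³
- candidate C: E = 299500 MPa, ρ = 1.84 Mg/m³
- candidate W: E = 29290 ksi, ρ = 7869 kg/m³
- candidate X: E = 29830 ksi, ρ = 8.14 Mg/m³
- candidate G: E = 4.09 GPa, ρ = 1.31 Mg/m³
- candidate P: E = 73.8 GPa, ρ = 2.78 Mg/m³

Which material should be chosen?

candidate C

Convert each candidate to consistent units, then evaluate M:
  candidate H: E = 44.03 GPa, ρ = 1762 kg/m³
  candidate C: E = 299.5 GPa, ρ = 1840 kg/m³
  candidate W: E = 201.9 GPa, ρ = 7869 kg/m³
  candidate X: E = 205.7 GPa, ρ = 8140 kg/m³
  candidate G: E = 4.090 GPa, ρ = 1310 kg/m³
  candidate P: E = 73.80 GPa, ρ = 2780 kg/m³
  candidate C: M = 9.41×10⁻³
  candidate H: M = 3.77×10⁻³
  candidate P: M = 3.09×10⁻³
  candidate W: M = 1.81×10⁻³
  candidate X: M = 1.76×10⁻³
  candidate G: M = 1.54×10⁻³
The maximum is for candidate C.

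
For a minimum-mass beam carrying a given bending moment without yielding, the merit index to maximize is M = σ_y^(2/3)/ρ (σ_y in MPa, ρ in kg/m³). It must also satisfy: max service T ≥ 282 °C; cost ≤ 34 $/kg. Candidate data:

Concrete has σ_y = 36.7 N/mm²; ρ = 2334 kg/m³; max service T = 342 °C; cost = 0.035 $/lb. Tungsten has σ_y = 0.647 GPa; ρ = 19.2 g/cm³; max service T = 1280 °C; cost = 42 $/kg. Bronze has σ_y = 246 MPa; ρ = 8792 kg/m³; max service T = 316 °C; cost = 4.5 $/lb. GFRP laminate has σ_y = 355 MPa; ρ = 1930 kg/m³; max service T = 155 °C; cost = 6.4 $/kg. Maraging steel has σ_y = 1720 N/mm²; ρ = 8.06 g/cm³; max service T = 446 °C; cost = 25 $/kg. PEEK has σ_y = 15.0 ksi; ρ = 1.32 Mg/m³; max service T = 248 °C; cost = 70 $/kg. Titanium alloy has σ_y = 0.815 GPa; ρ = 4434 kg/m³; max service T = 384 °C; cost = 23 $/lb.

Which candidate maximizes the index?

maraging steel

Screen on constraints: max service T ≥ 282 °C; cost ≤ 34 $/kg. Survivors: concrete, bronze, maraging steel.
In SI units:
  concrete: σ_y = 36.70 MPa, ρ = 2334 kg/m³
  bronze: σ_y = 246.0 MPa, ρ = 8792 kg/m³
  maraging steel: σ_y = 1720 MPa, ρ = 8060 kg/m³
  maraging steel: M = 17.8×10⁻³
  concrete: M = 4.73×10⁻³
  bronze: M = 4.47×10⁻³
The maximum is for maraging steel.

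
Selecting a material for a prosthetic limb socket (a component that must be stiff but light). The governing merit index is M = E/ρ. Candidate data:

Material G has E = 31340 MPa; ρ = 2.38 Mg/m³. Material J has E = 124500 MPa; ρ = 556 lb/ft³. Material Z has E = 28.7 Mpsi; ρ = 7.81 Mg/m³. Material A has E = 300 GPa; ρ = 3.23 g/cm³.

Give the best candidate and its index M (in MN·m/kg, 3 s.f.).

In SI units:
  material G: E = 31.34 GPa, ρ = 2380 kg/m³
  material J: E = 124.5 GPa, ρ = 8906 kg/m³
  material Z: E = 197.9 GPa, ρ = 7810 kg/m³
  material A: E = 300.0 GPa, ρ = 3230 kg/m³
  material A: M = 92.9 MN·m/kg
  material Z: M = 25.3 MN·m/kg
  material J: M = 14.0 MN·m/kg
  material G: M = 13.2 MN·m/kg
The maximum is for material A.

material A, M = 92.9 MN·m/kg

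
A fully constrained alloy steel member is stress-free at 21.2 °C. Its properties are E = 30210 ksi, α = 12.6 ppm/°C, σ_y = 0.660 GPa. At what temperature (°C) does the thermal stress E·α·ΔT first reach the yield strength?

E = 30210 ksi = 208.3 GPa.
σ_y = 0.660 GPa = 660.0 MPa.
E·α·ΔT = 660.0 MPa ⇒ ΔT = 660.0 / (208.3×10³ × 12.6×10⁻⁶) = 251.5 K.
T = 21.2 + 251.5 = 272.7 °C.

273 °C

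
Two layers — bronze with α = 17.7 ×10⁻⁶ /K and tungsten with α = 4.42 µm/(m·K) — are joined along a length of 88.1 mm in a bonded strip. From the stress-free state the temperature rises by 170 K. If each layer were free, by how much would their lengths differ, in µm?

Δα = |17.7 − 4.42|×10⁻⁶/K = 13.3×10⁻⁶/K.
ΔL_mismatch = Δα·L·ΔT = 13.3×10⁻⁶ × 88.1 mm × 170.0 K = 199 µm.

199 µm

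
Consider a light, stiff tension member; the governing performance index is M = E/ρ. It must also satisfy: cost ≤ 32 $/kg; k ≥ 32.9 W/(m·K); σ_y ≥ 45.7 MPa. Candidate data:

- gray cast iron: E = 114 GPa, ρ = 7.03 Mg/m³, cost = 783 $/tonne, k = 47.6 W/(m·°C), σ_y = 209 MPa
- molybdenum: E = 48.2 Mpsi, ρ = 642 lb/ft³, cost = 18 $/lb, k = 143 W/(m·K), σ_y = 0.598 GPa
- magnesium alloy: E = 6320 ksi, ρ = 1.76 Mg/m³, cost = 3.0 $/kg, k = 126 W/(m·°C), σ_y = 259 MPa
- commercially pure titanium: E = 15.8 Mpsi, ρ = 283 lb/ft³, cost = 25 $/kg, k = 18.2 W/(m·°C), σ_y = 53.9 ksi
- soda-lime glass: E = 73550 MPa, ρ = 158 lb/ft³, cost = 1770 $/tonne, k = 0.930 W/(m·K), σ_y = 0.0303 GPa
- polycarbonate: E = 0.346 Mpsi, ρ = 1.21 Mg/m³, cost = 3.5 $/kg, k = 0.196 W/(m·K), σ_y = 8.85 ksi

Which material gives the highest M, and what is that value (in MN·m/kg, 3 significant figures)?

Screen on constraints: cost ≤ 32 $/kg; k ≥ 32.9 W/(m·K); σ_y ≥ 45.7 MPa. Survivors: gray cast iron, magnesium alloy.
Putting every candidate on a common basis:
  gray cast iron: E = 114.0 GPa, ρ = 7030 kg/m³
  magnesium alloy: E = 43.57 GPa, ρ = 1760 kg/m³
  magnesium alloy: M = 24.8 MN·m/kg
  gray cast iron: M = 16.2 MN·m/kg
Magnesium alloy has the largest M.

magnesium alloy, M = 24.8 MN·m/kg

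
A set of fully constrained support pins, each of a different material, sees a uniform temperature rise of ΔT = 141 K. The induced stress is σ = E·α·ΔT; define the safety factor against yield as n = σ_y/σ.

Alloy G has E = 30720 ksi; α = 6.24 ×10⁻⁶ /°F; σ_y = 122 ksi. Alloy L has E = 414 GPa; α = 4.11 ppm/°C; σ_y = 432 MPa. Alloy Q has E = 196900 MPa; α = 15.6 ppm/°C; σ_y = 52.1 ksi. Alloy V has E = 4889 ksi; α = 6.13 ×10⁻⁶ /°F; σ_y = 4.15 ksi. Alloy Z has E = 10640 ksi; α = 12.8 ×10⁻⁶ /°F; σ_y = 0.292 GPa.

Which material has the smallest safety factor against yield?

Per material, after unit conversion:
  alloy G: E = 211.8, α = 11.2, σ_y = 841.2 → σ = 335 MPa, n = 2.51
  alloy L: E = 414.0, α = 4.11, σ_y = 432.0 → σ = 240 MPa, n = 1.80
  alloy Q: E = 196.9, α = 15.6, σ_y = 359.2 → σ = 433 MPa, n = 0.829
  alloy V: E = 33.71, α = 11.0, σ_y = 28.61 → σ = 52.4 MPa, n = 0.546
  alloy Z: E = 73.36, α = 23.0, σ_y = 292.0 → σ = 238 MPa, n = 1.23
The minimum is alloy V at n = 0.546.

alloy V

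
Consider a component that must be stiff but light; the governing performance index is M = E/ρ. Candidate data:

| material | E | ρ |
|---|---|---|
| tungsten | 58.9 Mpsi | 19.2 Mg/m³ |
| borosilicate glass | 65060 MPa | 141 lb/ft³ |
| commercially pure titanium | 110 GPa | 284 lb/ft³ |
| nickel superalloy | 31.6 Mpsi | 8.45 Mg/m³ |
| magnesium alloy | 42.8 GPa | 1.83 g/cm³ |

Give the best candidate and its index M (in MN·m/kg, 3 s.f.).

borosilicate glass, M = 28.8 MN·m/kg

Normalizing units and computing the index:
  tungsten: E = 406.1 GPa, ρ = 19200 kg/m³
  borosilicate glass: E = 65.06 GPa, ρ = 2259 kg/m³
  commercially pure titanium: E = 110.0 GPa, ρ = 4549 kg/m³
  nickel superalloy: E = 217.9 GPa, ρ = 8450 kg/m³
  magnesium alloy: E = 42.80 GPa, ρ = 1830 kg/m³
  borosilicate glass: M = 28.8 MN·m/kg
  nickel superalloy: M = 25.8 MN·m/kg
  commercially pure titanium: M = 24.2 MN·m/kg
  magnesium alloy: M = 23.4 MN·m/kg
  tungsten: M = 21.2 MN·m/kg
Borosilicate glass ranks first.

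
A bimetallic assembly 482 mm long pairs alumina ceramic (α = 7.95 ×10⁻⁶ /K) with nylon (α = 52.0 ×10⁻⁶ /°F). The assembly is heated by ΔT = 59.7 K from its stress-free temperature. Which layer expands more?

nylon: α = 52.0×10⁻⁶/°F × 9/5 = 93.6×10⁻⁶/K.
α(alumina ceramic) = 7.95×10⁻⁶/K vs α(nylon) = 93.6×10⁻⁶/K.
Higher α expands more for the same ΔT: nylon.

nylon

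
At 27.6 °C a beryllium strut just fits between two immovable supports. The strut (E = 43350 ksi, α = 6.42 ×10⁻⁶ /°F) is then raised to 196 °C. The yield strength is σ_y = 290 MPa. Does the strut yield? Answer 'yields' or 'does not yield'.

E = 43350 ksi = 298.9 GPa.
α = 6.42×10⁻⁶/°F × 9/5 = 11.6×10⁻⁶/K.
ΔT = 168.4 K. Constrained thermal stress σ = E·α·ΔT = 298.9×10³ MPa × 11.6×10⁻⁶ × 168.4 = 582 MPa (compressive).
Compare to σ_y = 290 MPa: σ ≥ σ_y, so it yields.

yields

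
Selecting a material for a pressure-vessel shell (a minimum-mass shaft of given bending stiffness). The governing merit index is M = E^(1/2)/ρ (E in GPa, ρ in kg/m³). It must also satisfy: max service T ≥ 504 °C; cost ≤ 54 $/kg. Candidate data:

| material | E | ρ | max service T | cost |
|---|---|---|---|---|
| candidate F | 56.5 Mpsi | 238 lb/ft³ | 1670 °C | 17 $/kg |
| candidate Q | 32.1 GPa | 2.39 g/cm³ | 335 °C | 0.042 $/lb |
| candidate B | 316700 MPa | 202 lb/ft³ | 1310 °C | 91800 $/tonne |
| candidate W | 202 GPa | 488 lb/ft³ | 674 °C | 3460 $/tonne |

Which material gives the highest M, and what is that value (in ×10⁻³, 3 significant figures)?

Screen on constraints: max service T ≥ 504 °C; cost ≤ 54 $/kg. Survivors: candidate F, candidate W.
After converting to SI:
  candidate F: E = 389.6 GPa, ρ = 3812 kg/m³
  candidate W: E = 202.0 GPa, ρ = 7817 kg/m³
  candidate F: M = 5.18×10⁻³
  candidate W: M = 1.82×10⁻³
Highest index: candidate F.

candidate F, M = 5.18×10⁻³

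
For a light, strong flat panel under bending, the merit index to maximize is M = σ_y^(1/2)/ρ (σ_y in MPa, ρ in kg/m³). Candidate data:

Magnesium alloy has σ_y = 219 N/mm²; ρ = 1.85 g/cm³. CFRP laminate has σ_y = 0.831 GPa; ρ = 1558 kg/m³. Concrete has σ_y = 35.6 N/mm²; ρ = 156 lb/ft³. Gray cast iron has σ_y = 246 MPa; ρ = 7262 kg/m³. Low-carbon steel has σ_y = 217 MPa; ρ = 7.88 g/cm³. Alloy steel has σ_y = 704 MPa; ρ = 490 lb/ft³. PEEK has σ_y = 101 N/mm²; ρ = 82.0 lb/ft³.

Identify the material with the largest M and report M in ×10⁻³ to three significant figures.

CFRP laminate, M = 18.5×10⁻³

After converting to SI:
  magnesium alloy: σ_y = 219.0 MPa, ρ = 1850 kg/m³
  CFRP laminate: σ_y = 831.0 MPa, ρ = 1558 kg/m³
  concrete: σ_y = 35.60 MPa, ρ = 2499 kg/m³
  gray cast iron: σ_y = 246.0 MPa, ρ = 7262 kg/m³
  low-carbon steel: σ_y = 217.0 MPa, ρ = 7880 kg/m³
  alloy steel: σ_y = 704.0 MPa, ρ = 7849 kg/m³
  PEEK: σ_y = 101.0 MPa, ρ = 1314 kg/m³
  CFRP laminate: M = 18.5×10⁻³
  magnesium alloy: M = 8.00×10⁻³
  PEEK: M = 7.65×10⁻³
  alloy steel: M = 3.38×10⁻³
  concrete: M = 2.39×10⁻³
  gray cast iron: M = 2.16×10⁻³
  low-carbon steel: M = 1.87×10⁻³
CFRP laminate has the largest M.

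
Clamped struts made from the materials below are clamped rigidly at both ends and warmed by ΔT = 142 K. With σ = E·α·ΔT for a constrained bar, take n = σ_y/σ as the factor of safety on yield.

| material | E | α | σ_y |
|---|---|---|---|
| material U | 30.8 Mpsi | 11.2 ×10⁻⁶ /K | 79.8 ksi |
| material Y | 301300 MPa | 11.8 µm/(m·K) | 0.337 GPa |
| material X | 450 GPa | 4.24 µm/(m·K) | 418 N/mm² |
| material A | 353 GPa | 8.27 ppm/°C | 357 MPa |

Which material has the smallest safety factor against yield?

In consistent units (E in GPa, α in ×10⁻⁶/K, σ_y in MPa):
  material U: E = 212.4, α = 11.2, σ_y = 550.2 → σ = 338 MPa, n = 1.63
  material Y: E = 301.3, α = 11.8, σ_y = 337.0 → σ = 505 MPa, n = 0.668
  material X: E = 450.0, α = 4.24, σ_y = 418.0 → σ = 271 MPa, n = 1.54
  material A: E = 353.0, α = 8.27, σ_y = 357.0 → σ = 415 MPa, n = 0.861
Material Y has the lowest safety factor, n = 0.668.

material Y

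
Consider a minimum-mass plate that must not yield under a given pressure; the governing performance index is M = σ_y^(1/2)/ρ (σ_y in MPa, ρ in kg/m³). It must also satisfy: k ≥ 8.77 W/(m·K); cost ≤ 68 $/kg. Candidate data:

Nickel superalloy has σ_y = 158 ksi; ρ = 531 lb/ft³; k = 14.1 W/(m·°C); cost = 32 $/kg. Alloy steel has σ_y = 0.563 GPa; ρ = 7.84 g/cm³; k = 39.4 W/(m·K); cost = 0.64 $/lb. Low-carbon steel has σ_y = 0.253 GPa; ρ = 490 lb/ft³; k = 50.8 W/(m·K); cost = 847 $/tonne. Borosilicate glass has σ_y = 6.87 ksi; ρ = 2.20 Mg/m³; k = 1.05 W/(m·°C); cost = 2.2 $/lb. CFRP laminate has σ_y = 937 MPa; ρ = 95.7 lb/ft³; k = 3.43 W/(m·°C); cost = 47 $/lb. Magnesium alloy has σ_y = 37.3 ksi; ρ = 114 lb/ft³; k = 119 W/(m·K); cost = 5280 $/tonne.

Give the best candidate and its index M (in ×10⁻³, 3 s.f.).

magnesium alloy, M = 8.78×10⁻³

Screen on constraints: k ≥ 8.77 W/(m·K); cost ≤ 68 $/kg. Survivors: nickel superalloy, alloy steel, low-carbon steel, magnesium alloy.
After converting to SI:
  nickel superalloy: σ_y = 1089 MPa, ρ = 8506 kg/m³
  alloy steel: σ_y = 563.0 MPa, ρ = 7840 kg/m³
  low-carbon steel: σ_y = 253.0 MPa, ρ = 7849 kg/m³
  magnesium alloy: σ_y = 257.2 MPa, ρ = 1826 kg/m³
  magnesium alloy: M = 8.78×10⁻³
  nickel superalloy: M = 3.88×10⁻³
  alloy steel: M = 3.03×10⁻³
  low-carbon steel: M = 2.03×10⁻³
Highest index: magnesium alloy.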